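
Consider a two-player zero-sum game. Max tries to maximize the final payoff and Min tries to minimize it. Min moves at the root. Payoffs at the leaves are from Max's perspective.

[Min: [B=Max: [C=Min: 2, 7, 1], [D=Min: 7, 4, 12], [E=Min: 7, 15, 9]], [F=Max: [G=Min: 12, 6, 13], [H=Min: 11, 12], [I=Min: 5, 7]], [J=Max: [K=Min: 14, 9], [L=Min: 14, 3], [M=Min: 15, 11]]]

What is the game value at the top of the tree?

7

C (Min): min(2, 7, 1) = 1
D (Min): min(7, 4, 12) = 4
E (Min): min(7, 15, 9) = 7
B (Max): max(1, 4, 7) = 7
G (Min): min(12, 6, 13) = 6
H (Min): min(11, 12) = 11
I (Min): min(5, 7) = 5
F (Max): max(6, 11, 5) = 11
K (Min): min(14, 9) = 9
L (Min): min(14, 3) = 3
M (Min): min(15, 11) = 11
J (Max): max(9, 3, 11) = 11
Root (Min): min(7, 11, 11) = 7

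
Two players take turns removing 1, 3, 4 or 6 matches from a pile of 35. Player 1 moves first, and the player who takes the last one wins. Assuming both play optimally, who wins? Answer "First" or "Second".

Second

i:   0  1  2  3  4  5  6  7  8  9 10 11 12 13 14 15 16 17 18 19 20 21 22 23 24 25 26 27 28 29 30 31 32 33 34 35
     L  W  L  W  W  W  W  L  W  L  W  W  W  W  L  W  L  W  W  W  W  L  W  L  W  W  W  W  L  W  L  W  W  W  W  L
Position 35 is L, so the second player wins.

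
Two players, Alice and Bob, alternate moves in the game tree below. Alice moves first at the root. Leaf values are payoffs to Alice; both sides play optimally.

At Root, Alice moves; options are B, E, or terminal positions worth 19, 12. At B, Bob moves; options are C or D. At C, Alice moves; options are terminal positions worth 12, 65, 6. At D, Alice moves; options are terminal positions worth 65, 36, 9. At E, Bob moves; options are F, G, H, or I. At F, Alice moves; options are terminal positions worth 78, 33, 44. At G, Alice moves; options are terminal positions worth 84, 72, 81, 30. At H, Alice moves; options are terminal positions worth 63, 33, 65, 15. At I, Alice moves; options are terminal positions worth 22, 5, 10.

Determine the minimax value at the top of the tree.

65

C (Alice): max(12, 65, 6) = 65
D (Alice): max(65, 36, 9) = 65
B (Bob): min(65, 65) = 65
F (Alice): max(78, 33, 44) = 78
G (Alice): max(84, 72, 81, 30) = 84
H (Alice): max(63, 33, 65, 15) = 65
I (Alice): max(22, 5, 10) = 22
E (Bob): min(78, 84, 65, 22) = 22
Root (Alice): max(65, 22, 19, 12) = 65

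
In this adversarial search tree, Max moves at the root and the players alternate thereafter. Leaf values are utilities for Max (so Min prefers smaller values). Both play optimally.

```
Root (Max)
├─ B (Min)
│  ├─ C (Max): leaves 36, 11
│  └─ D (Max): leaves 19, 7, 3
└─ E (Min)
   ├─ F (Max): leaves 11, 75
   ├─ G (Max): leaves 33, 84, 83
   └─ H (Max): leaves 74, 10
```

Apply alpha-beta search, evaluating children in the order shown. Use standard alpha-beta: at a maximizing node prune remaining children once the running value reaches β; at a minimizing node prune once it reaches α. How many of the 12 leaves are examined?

C [α=-∞,β=+∞]: v=36
D [α=-∞,β=36]: v=19
B [α=-∞,β=+∞]: v=19
F [α=19,β=+∞]: v=75
G [α=19,β=75]: v=84 after child 2 ≥ β → β-cutoff, skip 1
H [α=19,β=75]: v=74
E [α=19,β=+∞]: v=74
Root [α=-∞,β=+∞]: v=74
Leaves evaluated: 11 of 12.

11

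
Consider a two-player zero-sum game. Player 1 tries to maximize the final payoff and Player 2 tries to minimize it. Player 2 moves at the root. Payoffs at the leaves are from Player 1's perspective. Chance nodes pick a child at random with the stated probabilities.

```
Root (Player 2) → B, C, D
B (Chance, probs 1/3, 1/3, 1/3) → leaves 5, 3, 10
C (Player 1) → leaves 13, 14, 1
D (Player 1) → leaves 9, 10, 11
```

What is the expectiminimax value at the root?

6

B (Chance): 1/3·5 + 1/3·3 + 1/3·10 = 6
C (Player 1): max(13, 14, 1) = 14
D (Player 1): max(9, 10, 11) = 11
Root (Player 2): min(6, 14, 11) = 6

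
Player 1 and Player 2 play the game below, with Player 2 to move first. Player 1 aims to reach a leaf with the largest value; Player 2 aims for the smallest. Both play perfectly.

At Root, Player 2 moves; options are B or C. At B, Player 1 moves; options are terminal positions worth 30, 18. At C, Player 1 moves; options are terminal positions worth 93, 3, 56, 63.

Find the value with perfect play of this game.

B (Player 1): max(30, 18) = 30
C (Player 1): max(93, 3, 56, 63) = 93
Root (Player 2): min(30, 93) = 30

30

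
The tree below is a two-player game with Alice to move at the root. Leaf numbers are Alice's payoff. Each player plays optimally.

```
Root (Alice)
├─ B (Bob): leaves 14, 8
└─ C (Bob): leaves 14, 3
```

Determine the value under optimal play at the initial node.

8

B (Bob): min(14, 8) = 8
C (Bob): min(14, 3) = 3
Root (Alice): max(8, 3) = 8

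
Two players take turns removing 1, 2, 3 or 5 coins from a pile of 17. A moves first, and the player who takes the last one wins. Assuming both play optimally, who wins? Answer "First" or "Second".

First

Positions where the player to move wins (W) vs loses (L):
i:   0  1  2  3  4  5  6  7  8  9 10 11 12 13 14 15 16 17
     L  W  W  W  L  W  W  W  L  W  W  W  L  W  W  W  L  W
Position 17 is W, so the first player wins.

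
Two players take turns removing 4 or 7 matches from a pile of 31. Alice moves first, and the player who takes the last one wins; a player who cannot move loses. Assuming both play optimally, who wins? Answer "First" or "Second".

First

i:   0  1  2  3  4  5  6  7  8  9 10 11 12 13 14 15 16 17 18 19 20 21 22 23 24 25 26 27 28 29 30 31
     L  L  L  L  W  W  W  W  W  W  W  L  L  L  L  W  W  W  W  W  W  W  L  L  L  L  W  W  W  W  W  W
Position 31 is W, so the first player wins.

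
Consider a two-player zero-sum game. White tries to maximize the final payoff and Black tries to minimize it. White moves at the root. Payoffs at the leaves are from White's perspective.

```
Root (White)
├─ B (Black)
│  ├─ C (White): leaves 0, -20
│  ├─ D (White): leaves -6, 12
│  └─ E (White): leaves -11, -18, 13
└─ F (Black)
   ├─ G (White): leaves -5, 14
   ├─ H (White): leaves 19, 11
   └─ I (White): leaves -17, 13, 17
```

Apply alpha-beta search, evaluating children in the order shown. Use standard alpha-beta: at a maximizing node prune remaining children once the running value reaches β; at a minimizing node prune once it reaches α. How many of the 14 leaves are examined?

C [α=-∞,β=+∞]: v=0
D [α=-∞,β=0]: v=12
E [α=-∞,β=0]: v=13
B [α=-∞,β=+∞]: v=0
G [α=0,β=+∞]: v=14
H [α=0,β=14]: v=19 after child 1 ≥ β → β-cutoff, skip 1
I [α=0,β=14]: v=17
F [α=0,β=+∞]: v=14
Root [α=-∞,β=+∞]: v=14
Leaves evaluated: 13 of 14.

13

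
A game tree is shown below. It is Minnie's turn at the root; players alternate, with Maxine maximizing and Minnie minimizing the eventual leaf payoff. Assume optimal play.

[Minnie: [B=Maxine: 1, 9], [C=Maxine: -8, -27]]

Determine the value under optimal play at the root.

-8

B (Maxine): max(1, 9) = 9
C (Maxine): max(-8, -27) = -8
Root (Minnie): min(9, -8) = -8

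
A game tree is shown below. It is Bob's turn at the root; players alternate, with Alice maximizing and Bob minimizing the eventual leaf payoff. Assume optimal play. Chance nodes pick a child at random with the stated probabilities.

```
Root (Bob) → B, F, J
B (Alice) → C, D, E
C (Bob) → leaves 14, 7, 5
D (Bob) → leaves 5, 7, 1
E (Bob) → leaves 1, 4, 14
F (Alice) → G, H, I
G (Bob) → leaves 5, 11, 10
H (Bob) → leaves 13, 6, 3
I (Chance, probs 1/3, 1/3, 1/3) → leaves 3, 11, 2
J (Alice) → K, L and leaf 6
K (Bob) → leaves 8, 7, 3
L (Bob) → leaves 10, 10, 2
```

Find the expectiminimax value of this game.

C (Bob): min(14, 7, 5) = 5
D (Bob): min(5, 7, 1) = 1
E (Bob): min(1, 4, 14) = 1
B (Alice): max(5, 1, 1) = 5
G (Bob): min(5, 11, 10) = 5
H (Bob): min(13, 6, 3) = 3
I (Chance): 1/3·3 + 1/3·11 + 1/3·2 = 5.33
F (Alice): max(5, 3, 5.33) = 5.33
K (Bob): min(8, 7, 3) = 3
L (Bob): min(10, 10, 2) = 2
J (Alice): max(3, 2, 6) = 6
Root (Bob): min(5, 5.33, 6) = 5

5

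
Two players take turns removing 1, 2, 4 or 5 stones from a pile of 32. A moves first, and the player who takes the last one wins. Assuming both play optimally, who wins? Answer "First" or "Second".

First

Compute winning (W) and losing (L) positions by backward induction:
i:   0  1  2  3  4  5  6  7  8  9 10 11 12 13 14 15 16 17 18 19 20 21 22 23 24 25 26 27 28 29 30 31 32
     L  W  W  L  W  W  L  W  W  L  W  W  L  W  W  L  W  W  L  W  W  L  W  W  L  W  W  L  W  W  L  W  W
Position 32 is W, so the first player wins.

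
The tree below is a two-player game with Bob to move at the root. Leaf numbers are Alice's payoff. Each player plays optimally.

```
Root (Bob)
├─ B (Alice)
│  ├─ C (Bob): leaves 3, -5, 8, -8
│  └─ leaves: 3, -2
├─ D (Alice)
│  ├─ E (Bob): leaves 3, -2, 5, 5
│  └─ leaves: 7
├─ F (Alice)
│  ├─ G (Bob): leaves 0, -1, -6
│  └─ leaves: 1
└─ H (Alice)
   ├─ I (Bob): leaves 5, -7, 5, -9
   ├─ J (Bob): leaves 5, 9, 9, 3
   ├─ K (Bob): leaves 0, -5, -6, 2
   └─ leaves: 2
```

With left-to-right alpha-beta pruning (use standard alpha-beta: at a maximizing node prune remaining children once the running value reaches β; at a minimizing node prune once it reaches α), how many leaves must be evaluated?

C [α=-∞,β=+∞]: v=-8
B [α=-∞,β=+∞]: v=3
E [α=-∞,β=3]: v=-2
D [α=-∞,β=3]: v=7
G [α=-∞,β=3]: v=-6
F [α=-∞,β=3]: v=1
I [α=-∞,β=1]: v=-9
J [α=-9,β=1]: v=3
H [α=-∞,β=1]: v=3 after child 2 ≥ β → β-cutoff, skip 2
Root [α=-∞,β=+∞]: v=1
Leaves evaluated: 23 of 28.

23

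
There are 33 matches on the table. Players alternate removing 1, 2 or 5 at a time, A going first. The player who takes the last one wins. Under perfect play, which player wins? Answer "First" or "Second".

Second

W/L table (W = player to move can force a win):
i:   0  1  2  3  4  5  6  7  8  9 10 11 12 13 14 15 16 17 18 19 20 21 22 23 24 25 26 27 28 29 30 31 32 33
     L  W  W  L  W  W  L  W  W  L  W  W  L  W  W  L  W  W  L  W  W  L  W  W  L  W  W  L  W  W  L  W  W  L
Position 33 is L, so the second player wins.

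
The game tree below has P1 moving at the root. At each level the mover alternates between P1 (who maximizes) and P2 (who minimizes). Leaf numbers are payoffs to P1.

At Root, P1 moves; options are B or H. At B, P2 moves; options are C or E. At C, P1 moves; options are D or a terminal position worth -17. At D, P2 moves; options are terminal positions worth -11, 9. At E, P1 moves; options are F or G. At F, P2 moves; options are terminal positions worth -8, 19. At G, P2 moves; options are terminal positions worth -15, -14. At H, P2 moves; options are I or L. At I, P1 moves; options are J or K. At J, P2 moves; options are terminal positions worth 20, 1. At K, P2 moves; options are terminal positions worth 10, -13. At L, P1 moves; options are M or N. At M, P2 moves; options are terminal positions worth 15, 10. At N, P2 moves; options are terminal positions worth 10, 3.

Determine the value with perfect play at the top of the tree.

1

D (P2): min(-11, 9) = -11
C (P1): max(-11, -17) = -11
F (P2): min(-8, 19) = -8
G (P2): min(-15, -14) = -15
E (P1): max(-8, -15) = -8
B (P2): min(-11, -8) = -11
J (P2): min(20, 1) = 1
K (P2): min(10, -13) = -13
I (P1): max(1, -13) = 1
M (P2): min(15, 10) = 10
N (P2): min(10, 3) = 3
L (P1): max(10, 3) = 10
H (P2): min(1, 10) = 1
Root (P1): max(-11, 1) = 1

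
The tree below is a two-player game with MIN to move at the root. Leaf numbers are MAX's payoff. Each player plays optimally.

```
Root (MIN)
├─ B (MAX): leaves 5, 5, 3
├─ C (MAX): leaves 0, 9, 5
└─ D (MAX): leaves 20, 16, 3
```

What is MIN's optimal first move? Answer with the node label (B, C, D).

B

B (MAX): max(5, 5, 3) = 5
C (MAX): max(0, 9, 5) = 9
D (MAX): max(20, 16, 3) = 20
Root (MIN): min(5, 9, 20) = 5
MIN picks the child with the lowest value: B (value 5).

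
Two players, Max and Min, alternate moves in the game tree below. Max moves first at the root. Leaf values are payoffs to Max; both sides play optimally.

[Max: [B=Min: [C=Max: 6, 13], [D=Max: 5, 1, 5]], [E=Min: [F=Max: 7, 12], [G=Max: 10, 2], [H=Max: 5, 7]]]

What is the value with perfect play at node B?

C: max(6, 13) = 13
D: max(5, 1, 5) = 5
B: min(13, 5) = 5

5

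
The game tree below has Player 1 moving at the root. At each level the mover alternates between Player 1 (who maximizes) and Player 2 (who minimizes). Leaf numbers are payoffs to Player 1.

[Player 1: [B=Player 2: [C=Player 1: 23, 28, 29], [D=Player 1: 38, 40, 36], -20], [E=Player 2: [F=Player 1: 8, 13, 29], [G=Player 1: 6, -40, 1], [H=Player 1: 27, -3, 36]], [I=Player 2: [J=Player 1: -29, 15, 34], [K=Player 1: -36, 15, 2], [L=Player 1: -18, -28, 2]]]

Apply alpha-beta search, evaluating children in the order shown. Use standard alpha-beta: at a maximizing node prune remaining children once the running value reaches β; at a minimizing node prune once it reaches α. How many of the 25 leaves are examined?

21

C [α=-∞,β=+∞]: v=29
D [α=-∞,β=29]: v=38 after child 1 ≥ β → β-cutoff, skip 2
B [α=-∞,β=+∞]: v=-20
F [α=-20,β=+∞]: v=29
G [α=-20,β=29]: v=6
H [α=-20,β=6]: v=27 after child 1 ≥ β → β-cutoff, skip 2
E [α=-20,β=+∞]: v=6
J [α=6,β=+∞]: v=34
K [α=6,β=34]: v=15
L [α=6,β=15]: v=2
I [α=6,β=+∞]: v=2
Root [α=-∞,β=+∞]: v=6
Leaves evaluated: 21 of 25.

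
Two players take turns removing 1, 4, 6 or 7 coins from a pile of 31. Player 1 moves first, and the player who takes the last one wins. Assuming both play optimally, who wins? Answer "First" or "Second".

Second

Mark each pile size as W (mover wins) or L (mover loses):
i:   0  1  2  3  4  5  6  7  8  9 10 11 12 13 14 15 16 17 18 19 20 21 22 23 24 25 26 27 28 29 30 31
     L  W  L  W  W  L  W  W  W  W  L  W  W  L  W  L  W  W  L  W  W  W  W  L  W  W  L  W  L  W  W  L
Position 31 is L, so the second player wins.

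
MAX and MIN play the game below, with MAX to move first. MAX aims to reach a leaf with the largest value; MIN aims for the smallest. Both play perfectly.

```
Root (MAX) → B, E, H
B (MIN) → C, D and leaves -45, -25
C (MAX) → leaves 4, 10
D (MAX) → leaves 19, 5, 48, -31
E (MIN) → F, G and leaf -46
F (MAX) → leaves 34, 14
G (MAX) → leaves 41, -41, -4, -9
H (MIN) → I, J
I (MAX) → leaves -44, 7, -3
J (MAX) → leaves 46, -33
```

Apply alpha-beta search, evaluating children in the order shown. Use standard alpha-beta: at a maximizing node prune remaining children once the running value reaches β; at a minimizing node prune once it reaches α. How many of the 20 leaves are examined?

C [α=-∞,β=+∞]: v=10
D [α=-∞,β=10]: v=19 after child 1 ≥ β → β-cutoff, skip 3
B [α=-∞,β=+∞]: v=-45
F [α=-45,β=+∞]: v=34
G [α=-45,β=34]: v=41 after child 1 ≥ β → β-cutoff, skip 3
E [α=-45,β=+∞]: v=-46
I [α=-45,β=+∞]: v=7
J [α=-45,β=7]: v=46 after child 1 ≥ β → β-cutoff, skip 1
H [α=-45,β=+∞]: v=7
Root [α=-∞,β=+∞]: v=7
Leaves evaluated: 13 of 20.

13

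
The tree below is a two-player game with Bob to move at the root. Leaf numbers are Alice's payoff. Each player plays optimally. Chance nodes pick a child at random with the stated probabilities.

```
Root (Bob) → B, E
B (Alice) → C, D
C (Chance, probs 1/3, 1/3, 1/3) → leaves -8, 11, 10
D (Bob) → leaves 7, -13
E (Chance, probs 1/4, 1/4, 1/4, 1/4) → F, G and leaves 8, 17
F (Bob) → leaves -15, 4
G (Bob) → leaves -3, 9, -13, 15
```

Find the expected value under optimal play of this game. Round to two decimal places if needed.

-0.75

C (Chance): 1/3·-8 + 1/3·11 + 1/3·10 = 4.33
D (Bob): min(7, -13) = -13
B (Alice): max(4.33, -13) = 4.33
F (Bob): min(-15, 4) = -15
G (Bob): min(-3, 9, -13, 15) = -13
E (Chance): 1/4·-15 + 1/4·-13 + 1/4·8 + 1/4·17 = -0.75
Root (Bob): min(4.33, -0.75) = -0.75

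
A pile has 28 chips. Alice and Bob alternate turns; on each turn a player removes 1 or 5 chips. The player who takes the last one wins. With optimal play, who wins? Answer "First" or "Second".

Compute winning (W) and losing (L) positions by backward induction:
i:   0  1  2  3  4  5  6  7  8  9 10 11 12 13 14 15 16 17 18 19 20 21 22 23 24 25 26 27 28
     L  W  L  W  L  W  L  W  L  W  L  W  L  W  L  W  L  W  L  W  L  W  L  W  L  W  L  W  L
Position 28 is L, so the second player wins.

Second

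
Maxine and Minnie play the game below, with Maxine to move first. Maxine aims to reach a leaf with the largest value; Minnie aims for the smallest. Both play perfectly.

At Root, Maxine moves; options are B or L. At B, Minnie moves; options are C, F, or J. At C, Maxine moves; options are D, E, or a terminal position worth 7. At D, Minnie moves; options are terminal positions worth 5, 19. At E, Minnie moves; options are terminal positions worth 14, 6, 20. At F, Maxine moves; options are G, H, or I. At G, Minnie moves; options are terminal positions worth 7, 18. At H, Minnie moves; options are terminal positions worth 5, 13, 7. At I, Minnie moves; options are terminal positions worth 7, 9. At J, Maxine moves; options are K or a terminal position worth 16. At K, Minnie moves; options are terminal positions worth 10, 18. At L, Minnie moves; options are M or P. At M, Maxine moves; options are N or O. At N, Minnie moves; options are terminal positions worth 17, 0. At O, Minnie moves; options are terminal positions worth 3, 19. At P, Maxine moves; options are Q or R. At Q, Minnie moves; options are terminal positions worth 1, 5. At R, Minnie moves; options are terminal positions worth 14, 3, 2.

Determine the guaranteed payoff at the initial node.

7

D (Minnie): min(5, 19) = 5
E (Minnie): min(14, 6, 20) = 6
C (Maxine): max(5, 6, 7) = 7
G (Minnie): min(7, 18) = 7
H (Minnie): min(5, 13, 7) = 5
I (Minnie): min(7, 9) = 7
F (Maxine): max(7, 5, 7) = 7
K (Minnie): min(10, 18) = 10
J (Maxine): max(10, 16) = 16
B (Minnie): min(7, 7, 16) = 7
N (Minnie): min(17, 0) = 0
O (Minnie): min(3, 19) = 3
M (Maxine): max(0, 3) = 3
Q (Minnie): min(1, 5) = 1
R (Minnie): min(14, 3, 2) = 2
P (Maxine): max(1, 2) = 2
L (Minnie): min(3, 2) = 2
Root (Maxine): max(7, 2) = 7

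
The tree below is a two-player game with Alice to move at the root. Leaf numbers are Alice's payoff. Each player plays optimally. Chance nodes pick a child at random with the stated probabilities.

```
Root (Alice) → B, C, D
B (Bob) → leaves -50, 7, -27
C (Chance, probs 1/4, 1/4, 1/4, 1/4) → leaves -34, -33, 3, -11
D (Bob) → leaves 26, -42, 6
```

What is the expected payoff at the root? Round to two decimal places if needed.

B (Bob): min(-50, 7, -27) = -50
C (Chance): 1/4·-34 + 1/4·-33 + 1/4·3 + 1/4·-11 = -18.75
D (Bob): min(26, -42, 6) = -42
Root (Alice): max(-50, -18.75, -42) = -18.75

-18.75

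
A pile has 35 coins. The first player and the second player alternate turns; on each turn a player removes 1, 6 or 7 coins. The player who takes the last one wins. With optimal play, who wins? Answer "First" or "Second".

First

i:   0  1  2  3  4  5  6  7  8  9 10 11 12 13 14 15 16 17 18 19 20 21 22 23 24 25 26 27 28 29 30 31 32 33 34 35
     L  W  L  W  L  W  W  W  W  W  W  W  L  W  L  W  L  W  W  W  W  W  W  W  L  W  L  W  L  W  W  W  W  W  W  W
Position 35 is W, so the first player wins.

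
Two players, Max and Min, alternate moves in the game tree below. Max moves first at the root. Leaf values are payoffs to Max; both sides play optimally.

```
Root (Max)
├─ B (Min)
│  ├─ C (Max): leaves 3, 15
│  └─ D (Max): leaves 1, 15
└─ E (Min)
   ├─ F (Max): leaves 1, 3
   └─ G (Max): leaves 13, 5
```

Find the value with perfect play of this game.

C (Max): max(3, 15) = 15
D (Max): max(1, 15) = 15
B (Min): min(15, 15) = 15
F (Max): max(1, 3) = 3
G (Max): max(13, 5) = 13
E (Min): min(3, 13) = 3
Root (Max): max(15, 3) = 15

15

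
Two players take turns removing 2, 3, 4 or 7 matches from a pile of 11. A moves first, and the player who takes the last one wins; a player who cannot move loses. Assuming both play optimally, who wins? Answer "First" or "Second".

Second

W/L table (W = player to move can force a win):
i:   0  1  2  3  4  5  6  7  8  9 10 11
     L  L  W  W  W  W  L  W  W  W  W  L
Position 11 is L, so the second player wins.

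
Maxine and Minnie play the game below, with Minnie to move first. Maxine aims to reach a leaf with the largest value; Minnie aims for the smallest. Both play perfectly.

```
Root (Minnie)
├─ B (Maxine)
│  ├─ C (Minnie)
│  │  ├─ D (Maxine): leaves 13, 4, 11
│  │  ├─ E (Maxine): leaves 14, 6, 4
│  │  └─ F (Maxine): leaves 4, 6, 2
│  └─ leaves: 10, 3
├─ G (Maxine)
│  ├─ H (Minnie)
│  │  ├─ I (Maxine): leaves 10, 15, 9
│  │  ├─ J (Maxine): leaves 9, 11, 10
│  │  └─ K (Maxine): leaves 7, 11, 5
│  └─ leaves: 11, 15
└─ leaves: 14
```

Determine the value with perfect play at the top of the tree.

10

D (Maxine): max(13, 4, 11) = 13
E (Maxine): max(14, 6, 4) = 14
F (Maxine): max(4, 6, 2) = 6
C (Minnie): min(13, 14, 6) = 6
B (Maxine): max(6, 10, 3) = 10
I (Maxine): max(10, 15, 9) = 15
J (Maxine): max(9, 11, 10) = 11
K (Maxine): max(7, 11, 5) = 11
H (Minnie): min(15, 11, 11) = 11
G (Maxine): max(11, 11, 15) = 15
Root (Minnie): min(10, 15, 14) = 10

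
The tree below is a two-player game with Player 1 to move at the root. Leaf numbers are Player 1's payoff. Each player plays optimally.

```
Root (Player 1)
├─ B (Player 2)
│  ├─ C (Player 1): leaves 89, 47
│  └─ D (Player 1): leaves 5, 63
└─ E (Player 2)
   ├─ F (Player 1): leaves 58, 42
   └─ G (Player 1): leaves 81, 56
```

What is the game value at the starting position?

C (Player 1): max(89, 47) = 89
D (Player 1): max(5, 63) = 63
B (Player 2): min(89, 63) = 63
F (Player 1): max(58, 42) = 58
G (Player 1): max(81, 56) = 81
E (Player 2): min(58, 81) = 58
Root (Player 1): max(63, 58) = 63

63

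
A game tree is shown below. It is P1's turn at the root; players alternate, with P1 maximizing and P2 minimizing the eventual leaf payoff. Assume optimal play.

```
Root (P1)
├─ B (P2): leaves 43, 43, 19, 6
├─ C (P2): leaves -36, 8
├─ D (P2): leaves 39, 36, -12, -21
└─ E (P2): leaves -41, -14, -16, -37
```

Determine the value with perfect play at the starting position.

6

B (P2): min(43, 43, 19, 6) = 6
C (P2): min(-36, 8) = -36
D (P2): min(39, 36, -12, -21) = -21
E (P2): min(-41, -14, -16, -37) = -41
Root (P1): max(6, -36, -21, -41) = 6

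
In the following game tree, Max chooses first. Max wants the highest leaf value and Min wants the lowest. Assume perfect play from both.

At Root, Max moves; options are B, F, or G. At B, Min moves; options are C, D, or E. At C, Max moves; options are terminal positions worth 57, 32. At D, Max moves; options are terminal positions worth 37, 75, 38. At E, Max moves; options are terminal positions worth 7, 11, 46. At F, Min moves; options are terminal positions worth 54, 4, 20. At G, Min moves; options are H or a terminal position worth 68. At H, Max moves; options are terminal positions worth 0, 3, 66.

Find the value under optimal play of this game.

C (Max): max(57, 32) = 57
D (Max): max(37, 75, 38) = 75
E (Max): max(7, 11, 46) = 46
B (Min): min(57, 75, 46) = 46
F (Min): min(54, 4, 20) = 4
H (Max): max(0, 3, 66) = 66
G (Min): min(66, 68) = 66
Root (Max): max(46, 4, 66) = 66

66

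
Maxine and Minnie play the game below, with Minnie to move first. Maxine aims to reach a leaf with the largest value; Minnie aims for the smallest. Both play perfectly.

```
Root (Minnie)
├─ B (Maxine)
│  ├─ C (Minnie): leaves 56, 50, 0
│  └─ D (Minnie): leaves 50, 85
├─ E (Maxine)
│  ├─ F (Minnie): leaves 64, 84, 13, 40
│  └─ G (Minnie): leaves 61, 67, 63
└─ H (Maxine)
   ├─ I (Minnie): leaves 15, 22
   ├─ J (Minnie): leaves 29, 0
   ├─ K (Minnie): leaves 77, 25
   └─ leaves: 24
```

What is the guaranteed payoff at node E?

61

F: min(64, 84, 13, 40) = 13
G: min(61, 67, 63) = 61
E: max(13, 61) = 61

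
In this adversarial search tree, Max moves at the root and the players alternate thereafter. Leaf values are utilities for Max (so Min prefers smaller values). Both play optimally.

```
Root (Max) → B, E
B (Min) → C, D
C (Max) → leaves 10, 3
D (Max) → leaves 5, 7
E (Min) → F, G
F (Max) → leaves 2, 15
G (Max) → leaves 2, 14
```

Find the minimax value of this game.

14

C (Max): max(10, 3) = 10
D (Max): max(5, 7) = 7
B (Min): min(10, 7) = 7
F (Max): max(2, 15) = 15
G (Max): max(2, 14) = 14
E (Min): min(15, 14) = 14
Root (Max): max(7, 14) = 14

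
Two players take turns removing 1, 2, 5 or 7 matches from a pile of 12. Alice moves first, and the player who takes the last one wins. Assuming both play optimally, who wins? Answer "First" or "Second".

Mark each pile size as W (mover wins) or L (mover loses):
i:   0  1  2  3  4  5  6  7  8  9 10 11 12
     L  W  W  L  W  W  L  W  W  L  W  W  L
Position 12 is L, so the second player wins.

Second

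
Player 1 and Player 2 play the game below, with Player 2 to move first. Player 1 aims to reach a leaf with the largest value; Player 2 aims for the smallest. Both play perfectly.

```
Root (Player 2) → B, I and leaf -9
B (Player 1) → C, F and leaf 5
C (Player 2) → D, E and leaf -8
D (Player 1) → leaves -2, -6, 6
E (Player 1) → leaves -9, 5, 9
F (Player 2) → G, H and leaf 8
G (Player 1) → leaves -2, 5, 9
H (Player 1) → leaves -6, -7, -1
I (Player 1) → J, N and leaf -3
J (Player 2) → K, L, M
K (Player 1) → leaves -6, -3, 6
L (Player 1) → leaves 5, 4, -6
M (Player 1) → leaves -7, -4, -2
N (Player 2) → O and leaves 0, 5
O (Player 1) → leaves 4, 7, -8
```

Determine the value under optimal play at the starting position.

-9

D (Player 1): max(-2, -6, 6) = 6
E (Player 1): max(-9, 5, 9) = 9
C (Player 2): min(6, 9, -8) = -8
G (Player 1): max(-2, 5, 9) = 9
H (Player 1): max(-6, -7, -1) = -1
F (Player 2): min(9, -1, 8) = -1
B (Player 1): max(-8, -1, 5) = 5
K (Player 1): max(-6, -3, 6) = 6
L (Player 1): max(5, 4, -6) = 5
M (Player 1): max(-7, -4, -2) = -2
J (Player 2): min(6, 5, -2) = -2
O (Player 1): max(4, 7, -8) = 7
N (Player 2): min(7, 0, 5) = 0
I (Player 1): max(-2, 0, -3) = 0
Root (Player 2): min(5, 0, -9) = -9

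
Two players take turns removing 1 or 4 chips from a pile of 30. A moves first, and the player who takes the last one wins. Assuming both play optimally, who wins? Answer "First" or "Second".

Second

Compute winning (W) and losing (L) positions by backward induction:
i:   0  1  2  3  4  5  6  7  8  9 10 11 12 13 14 15 16 17 18 19 20 21 22 23 24 25 26 27 28 29 30
     L  W  L  W  W  L  W  L  W  W  L  W  L  W  W  L  W  L  W  W  L  W  L  W  W  L  W  L  W  W  L
Position 30 is L, so the second player wins.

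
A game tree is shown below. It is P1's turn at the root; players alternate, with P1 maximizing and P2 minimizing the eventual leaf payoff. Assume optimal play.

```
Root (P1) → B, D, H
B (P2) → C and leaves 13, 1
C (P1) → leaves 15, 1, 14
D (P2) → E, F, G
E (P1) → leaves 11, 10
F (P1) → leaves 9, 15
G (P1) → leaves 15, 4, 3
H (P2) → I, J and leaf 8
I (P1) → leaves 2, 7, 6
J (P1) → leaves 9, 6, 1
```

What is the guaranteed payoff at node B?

1

C: max(15, 1, 14) = 15
B: min(15, 13, 1) = 1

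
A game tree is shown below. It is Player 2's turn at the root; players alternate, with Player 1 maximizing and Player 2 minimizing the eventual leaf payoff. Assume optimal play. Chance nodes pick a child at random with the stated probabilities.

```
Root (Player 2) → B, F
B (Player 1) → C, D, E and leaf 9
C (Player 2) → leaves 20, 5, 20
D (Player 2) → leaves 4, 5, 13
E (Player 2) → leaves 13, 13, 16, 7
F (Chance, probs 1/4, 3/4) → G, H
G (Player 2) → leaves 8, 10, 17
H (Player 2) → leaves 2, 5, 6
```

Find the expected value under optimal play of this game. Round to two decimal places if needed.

3.5

C (Player 2): min(20, 5, 20) = 5
D (Player 2): min(4, 5, 13) = 4
E (Player 2): min(13, 13, 16, 7) = 7
B (Player 1): max(5, 4, 7, 9) = 9
G (Player 2): min(8, 10, 17) = 8
H (Player 2): min(2, 5, 6) = 2
F (Chance): 1/4·8 + 3/4·2 = 3.5
Root (Player 2): min(9, 3.5) = 3.5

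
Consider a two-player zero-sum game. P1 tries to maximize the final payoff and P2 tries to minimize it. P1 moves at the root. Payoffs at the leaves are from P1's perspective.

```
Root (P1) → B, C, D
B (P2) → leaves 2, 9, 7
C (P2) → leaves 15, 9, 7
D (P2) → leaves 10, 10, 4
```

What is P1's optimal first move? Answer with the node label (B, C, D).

B (P2): min(2, 9, 7) = 2
C (P2): min(15, 9, 7) = 7
D (P2): min(10, 10, 4) = 4
Root (P1): max(2, 7, 4) = 7
P1 picks the child with the highest value: C (value 7).

C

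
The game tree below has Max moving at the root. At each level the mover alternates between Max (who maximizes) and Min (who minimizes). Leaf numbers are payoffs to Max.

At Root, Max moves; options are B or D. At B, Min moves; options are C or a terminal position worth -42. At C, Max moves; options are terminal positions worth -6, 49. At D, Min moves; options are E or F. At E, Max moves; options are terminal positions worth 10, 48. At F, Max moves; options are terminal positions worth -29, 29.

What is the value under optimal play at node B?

-42

C: max(-6, 49) = 49
B: min(49, -42) = -42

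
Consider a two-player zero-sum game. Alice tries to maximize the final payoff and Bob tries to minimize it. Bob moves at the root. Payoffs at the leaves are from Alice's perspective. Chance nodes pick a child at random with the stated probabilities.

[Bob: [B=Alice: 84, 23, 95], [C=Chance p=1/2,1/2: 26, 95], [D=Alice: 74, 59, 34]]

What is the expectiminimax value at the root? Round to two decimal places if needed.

B (Alice): max(84, 23, 95) = 95
C (Chance): 1/2·26 + 1/2·95 = 60.5
D (Alice): max(74, 59, 34) = 74
Root (Bob): min(95, 60.5, 74) = 60.5

60.5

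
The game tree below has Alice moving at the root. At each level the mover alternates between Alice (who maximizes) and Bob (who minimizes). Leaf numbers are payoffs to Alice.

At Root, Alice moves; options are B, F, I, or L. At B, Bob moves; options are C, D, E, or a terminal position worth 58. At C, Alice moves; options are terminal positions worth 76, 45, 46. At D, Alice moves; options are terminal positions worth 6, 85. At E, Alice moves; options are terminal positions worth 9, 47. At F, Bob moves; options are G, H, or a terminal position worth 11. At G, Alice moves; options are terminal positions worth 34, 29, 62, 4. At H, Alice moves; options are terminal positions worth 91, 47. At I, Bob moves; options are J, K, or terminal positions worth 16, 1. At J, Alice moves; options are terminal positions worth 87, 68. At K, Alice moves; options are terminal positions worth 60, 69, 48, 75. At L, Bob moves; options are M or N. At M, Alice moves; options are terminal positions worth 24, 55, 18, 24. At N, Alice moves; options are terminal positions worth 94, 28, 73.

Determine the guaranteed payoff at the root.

C (Alice): max(76, 45, 46) = 76
D (Alice): max(6, 85) = 85
E (Alice): max(9, 47) = 47
B (Bob): min(76, 85, 47, 58) = 47
G (Alice): max(34, 29, 62, 4) = 62
H (Alice): max(91, 47) = 91
F (Bob): min(62, 91, 11) = 11
J (Alice): max(87, 68) = 87
K (Alice): max(60, 69, 48, 75) = 75
I (Bob): min(87, 75, 16, 1) = 1
M (Alice): max(24, 55, 18, 24) = 55
N (Alice): max(94, 28, 73) = 94
L (Bob): min(55, 94) = 55
Root (Alice): max(47, 11, 1, 55) = 55

55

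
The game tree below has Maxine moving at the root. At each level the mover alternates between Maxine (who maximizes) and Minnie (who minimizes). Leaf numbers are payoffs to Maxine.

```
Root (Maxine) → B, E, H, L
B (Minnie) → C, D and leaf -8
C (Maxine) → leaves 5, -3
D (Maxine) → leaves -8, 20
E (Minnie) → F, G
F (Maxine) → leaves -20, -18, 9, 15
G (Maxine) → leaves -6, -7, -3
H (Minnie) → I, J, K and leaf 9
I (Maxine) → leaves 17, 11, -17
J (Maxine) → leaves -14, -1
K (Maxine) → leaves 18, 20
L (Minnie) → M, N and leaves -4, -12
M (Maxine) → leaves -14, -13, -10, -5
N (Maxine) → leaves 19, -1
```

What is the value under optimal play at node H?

-1

I: max(17, 11, -17) = 17
J: max(-14, -1) = -1
K: max(18, 20) = 20
H: min(17, -1, 20, 9) = -1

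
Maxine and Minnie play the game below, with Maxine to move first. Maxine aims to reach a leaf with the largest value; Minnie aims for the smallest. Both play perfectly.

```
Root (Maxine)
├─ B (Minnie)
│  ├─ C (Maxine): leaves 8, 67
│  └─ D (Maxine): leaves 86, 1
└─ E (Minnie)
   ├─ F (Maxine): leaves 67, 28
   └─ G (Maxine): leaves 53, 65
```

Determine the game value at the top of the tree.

C (Maxine): max(8, 67) = 67
D (Maxine): max(86, 1) = 86
B (Minnie): min(67, 86) = 67
F (Maxine): max(67, 28) = 67
G (Maxine): max(53, 65) = 65
E (Minnie): min(67, 65) = 65
Root (Maxine): max(67, 65) = 67

67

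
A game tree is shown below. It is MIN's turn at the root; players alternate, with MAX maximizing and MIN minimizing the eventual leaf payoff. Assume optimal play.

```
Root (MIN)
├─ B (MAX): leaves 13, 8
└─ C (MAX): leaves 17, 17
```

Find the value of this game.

B (MAX): max(13, 8) = 13
C (MAX): max(17, 17) = 17
Root (MIN): min(13, 17) = 13

13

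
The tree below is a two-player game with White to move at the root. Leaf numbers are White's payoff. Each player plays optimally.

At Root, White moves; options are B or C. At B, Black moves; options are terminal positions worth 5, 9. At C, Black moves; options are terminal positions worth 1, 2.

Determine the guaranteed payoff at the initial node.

5

B (Black): min(5, 9) = 5
C (Black): min(1, 2) = 1
Root (White): max(5, 1) = 5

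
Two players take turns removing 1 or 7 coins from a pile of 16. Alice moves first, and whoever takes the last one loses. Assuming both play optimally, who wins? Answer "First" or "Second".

Mark each pile size as W (mover wins) or L (mover loses):
i:   0  1  2  3  4  5  6  7  8  9 10 11 12 13 14 15 16
     W  L  W  L  W  L  W  L  W  L  W  L  W  L  W  L  W
Position 16 is W, so the first player wins.

First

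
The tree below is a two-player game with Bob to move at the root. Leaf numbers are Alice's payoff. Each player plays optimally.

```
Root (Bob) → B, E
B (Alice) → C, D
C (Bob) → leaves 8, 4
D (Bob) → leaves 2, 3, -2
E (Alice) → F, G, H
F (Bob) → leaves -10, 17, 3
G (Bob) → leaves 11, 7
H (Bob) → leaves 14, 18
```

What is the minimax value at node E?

F: min(-10, 17, 3) = -10
G: min(11, 7) = 7
H: min(14, 18) = 14
E: max(-10, 7, 14) = 14

14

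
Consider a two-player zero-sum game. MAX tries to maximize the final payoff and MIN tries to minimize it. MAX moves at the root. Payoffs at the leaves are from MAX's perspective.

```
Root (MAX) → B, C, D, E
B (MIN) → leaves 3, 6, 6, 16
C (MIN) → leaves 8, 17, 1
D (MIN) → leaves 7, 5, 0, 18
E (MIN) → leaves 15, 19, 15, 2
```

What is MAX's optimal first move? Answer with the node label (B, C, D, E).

B (MIN): min(3, 6, 6, 16) = 3
C (MIN): min(8, 17, 1) = 1
D (MIN): min(7, 5, 0, 18) = 0
E (MIN): min(15, 19, 15, 2) = 2
Root (MAX): max(3, 1, 0, 2) = 3
MAX picks the child with the highest value: B (value 3).

B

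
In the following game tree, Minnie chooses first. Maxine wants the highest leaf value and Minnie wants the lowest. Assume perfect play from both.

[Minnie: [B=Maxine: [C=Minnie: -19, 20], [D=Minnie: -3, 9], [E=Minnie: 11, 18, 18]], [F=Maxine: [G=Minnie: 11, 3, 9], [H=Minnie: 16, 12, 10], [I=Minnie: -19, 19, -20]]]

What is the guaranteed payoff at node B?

11

C: min(-19, 20) = -19
D: min(-3, 9) = -3
E: min(11, 18, 18) = 11
B: max(-19, -3, 11) = 11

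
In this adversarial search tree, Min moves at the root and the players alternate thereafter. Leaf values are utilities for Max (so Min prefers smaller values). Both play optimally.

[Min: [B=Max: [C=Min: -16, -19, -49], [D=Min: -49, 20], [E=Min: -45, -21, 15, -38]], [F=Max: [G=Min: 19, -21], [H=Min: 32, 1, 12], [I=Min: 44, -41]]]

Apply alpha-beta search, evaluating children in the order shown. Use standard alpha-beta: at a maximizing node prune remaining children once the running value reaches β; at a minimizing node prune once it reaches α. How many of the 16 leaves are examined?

C [α=-∞,β=+∞]: v=-49
D [α=-49,β=+∞]: v=-49 after child 1 ≤ α → α-cutoff, skip 1
E [α=-49,β=+∞]: v=-45
B [α=-∞,β=+∞]: v=-45
G [α=-∞,β=-45]: v=-21
F [α=-∞,β=-45]: v=-21 after child 1 ≥ β → β-cutoff, skip 2
Root [α=-∞,β=+∞]: v=-45
Leaves evaluated: 10 of 16.

10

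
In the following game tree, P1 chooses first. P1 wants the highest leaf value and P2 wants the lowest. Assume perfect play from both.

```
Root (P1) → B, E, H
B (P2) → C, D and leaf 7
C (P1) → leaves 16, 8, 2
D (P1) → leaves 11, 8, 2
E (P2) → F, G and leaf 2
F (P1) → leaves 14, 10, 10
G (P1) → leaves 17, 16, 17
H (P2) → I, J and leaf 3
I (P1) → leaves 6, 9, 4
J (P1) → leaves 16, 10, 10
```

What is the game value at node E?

F: max(14, 10, 10) = 14
G: max(17, 16, 17) = 17
E: min(14, 17, 2) = 2

2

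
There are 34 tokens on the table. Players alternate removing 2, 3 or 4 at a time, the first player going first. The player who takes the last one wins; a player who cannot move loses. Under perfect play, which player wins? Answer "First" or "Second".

W/L table (W = player to move can force a win):
i:   0  1  2  3  4  5  6  7  8  9 10 11 12 13 14 15 16 17 18 19 20 21 22 23 24 25 26 27 28 29 30 31 32 33 34
     L  L  W  W  W  W  L  L  W  W  W  W  L  L  W  W  W  W  L  L  W  W  W  W  L  L  W  W  W  W  L  L  W  W  W
Position 34 is W, so the first player wins.

First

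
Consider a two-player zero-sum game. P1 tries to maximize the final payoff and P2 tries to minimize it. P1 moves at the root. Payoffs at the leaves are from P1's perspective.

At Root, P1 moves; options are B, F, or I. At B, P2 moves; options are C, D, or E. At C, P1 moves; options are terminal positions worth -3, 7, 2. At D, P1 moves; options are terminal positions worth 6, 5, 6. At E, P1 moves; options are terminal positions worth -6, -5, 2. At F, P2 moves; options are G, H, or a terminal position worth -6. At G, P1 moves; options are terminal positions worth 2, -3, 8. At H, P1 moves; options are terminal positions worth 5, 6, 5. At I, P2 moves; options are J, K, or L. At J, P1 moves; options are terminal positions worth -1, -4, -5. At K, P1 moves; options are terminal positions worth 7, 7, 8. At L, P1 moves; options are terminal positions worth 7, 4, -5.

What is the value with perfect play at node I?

-1

J: max(-1, -4, -5) = -1
K: max(7, 7, 8) = 8
L: max(7, 4, -5) = 7
I: min(-1, 8, 7) = -1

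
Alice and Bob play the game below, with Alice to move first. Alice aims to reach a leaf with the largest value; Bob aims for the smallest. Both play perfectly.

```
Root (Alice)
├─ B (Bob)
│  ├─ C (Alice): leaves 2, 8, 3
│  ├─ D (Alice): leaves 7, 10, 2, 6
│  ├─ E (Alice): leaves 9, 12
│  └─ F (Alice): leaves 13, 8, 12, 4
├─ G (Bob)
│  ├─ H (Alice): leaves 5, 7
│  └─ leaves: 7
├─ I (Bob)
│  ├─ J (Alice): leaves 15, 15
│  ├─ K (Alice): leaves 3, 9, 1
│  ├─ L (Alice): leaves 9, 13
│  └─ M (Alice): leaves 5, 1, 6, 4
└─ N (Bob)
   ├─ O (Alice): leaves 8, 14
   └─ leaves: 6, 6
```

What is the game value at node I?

J: max(15, 15) = 15
K: max(3, 9, 1) = 9
L: max(9, 13) = 13
M: max(5, 1, 6, 4) = 6
I: min(15, 9, 13, 6) = 6

6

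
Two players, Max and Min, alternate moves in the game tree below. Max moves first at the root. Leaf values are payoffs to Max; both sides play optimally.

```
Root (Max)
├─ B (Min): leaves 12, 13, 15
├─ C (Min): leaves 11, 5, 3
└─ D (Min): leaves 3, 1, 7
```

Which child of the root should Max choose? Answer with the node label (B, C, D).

B (Min): min(12, 13, 15) = 12
C (Min): min(11, 5, 3) = 3
D (Min): min(3, 1, 7) = 1
Root (Max): max(12, 3, 1) = 12
Max picks the child with the highest value: B (value 12).

B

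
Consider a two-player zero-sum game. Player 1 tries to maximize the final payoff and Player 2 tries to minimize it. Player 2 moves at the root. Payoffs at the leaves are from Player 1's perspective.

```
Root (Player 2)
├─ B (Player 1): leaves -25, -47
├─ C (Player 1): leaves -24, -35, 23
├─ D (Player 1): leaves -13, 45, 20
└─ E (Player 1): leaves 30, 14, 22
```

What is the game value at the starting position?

B (Player 1): max(-25, -47) = -25
C (Player 1): max(-24, -35, 23) = 23
D (Player 1): max(-13, 45, 20) = 45
E (Player 1): max(30, 14, 22) = 30
Root (Player 2): min(-25, 23, 45, 30) = -25

-25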